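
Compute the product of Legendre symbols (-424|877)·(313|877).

1

By multiplicativity, (-424·313|877) = (-424|877)·(313|877).
First factor (-424|877):
Pull out -1: (-424|877) = (-1|877)·(424|877). Since 877 ≡ 1 (mod 4), (-1|877) = +1. Now have (424|877).
Factor out 2: 424 = 2^3·53. Since 877 ≡ 5 (mod 8), (2|877) = -1, and (2|877)^3 = -1. Now have -(53|877).
53 ≡ 1 (mod 4), so quadratic reciprocity gives (53|877) = (877|53). Reduce: 877 ≡ 29 (mod 53). Now have -(29|53).
29 ≡ 1 (mod 4), so quadratic reciprocity gives (29|53) = (53|29). Reduce: 53 ≡ 24 (mod 29). Now have -(24|29).
Factor out 2: 24 = 2^3·3. Since 29 ≡ 5 (mod 8), (2|29) = -1, and (2|29)^3 = -1. Now have (3|29).
29 ≡ 1 (mod 4), so quadratic reciprocity gives (3|29) = (29|3). Reduce: 29 ≡ 2 (mod 3). Now have (2|3).
Factor out 2: 2 = 2. Since 3 ≡ 3 (mod 8), (2|3) = -1. Now have -(1|3).
(1|3) = 1. Collecting the sign factors: -1.
Second factor (313|877):
313 ≡ 1 (mod 4), so quadratic reciprocity gives (313|877) = (877|313). Reduce: 877 ≡ 251 (mod 313). Now have (251|313).
313 ≡ 1 (mod 4), so quadratic reciprocity gives (251|313) = (313|251). Reduce: 313 ≡ 62 (mod 251). Now have (62|251).
Factor out 2: 62 = 2·31. Since 251 ≡ 3 (mod 8), (2|251) = -1. Now have -(31|251).
Both 31 ≡ 3 and 251 ≡ 3 (mod 4), so reciprocity gives (31|251) = -(251|31). Reduce: 251 ≡ 3 (mod 31). Now have (3|31).
Both 3 ≡ 3 and 31 ≡ 3 (mod 4), so reciprocity gives (3|31) = -(31|3). Reduce: 31 ≡ 1 (mod 3). Now have -(1|3).
(1|3) = 1. Collecting the sign factors: -1.
Product: (-1)·(-1) = 1.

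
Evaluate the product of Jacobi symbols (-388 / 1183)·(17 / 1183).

By multiplicativity, (-388·17 / 1183) = (-388 / 1183)·(17 / 1183).
First factor (-388 / 1183):
Pull out -1: (-388 / 1183) = (-1 / 1183)·(388 / 1183). Since 1183 ≡ 3 (mod 4), (-1 / 1183) = -1. Now have -(388 / 1183).
Factor out 2: 388 = 2^2·97. Since 1183 ≡ 7 (mod 8), (2 / 1183) = +1, and (2 / 1183)^2 = +1. Now have -(97 / 1183).
97 ≡ 1 (mod 4), so quadratic reciprocity gives (97 / 1183) = (1183 / 97). Reduce: 1183 ≡ 19 (mod 97). Now have -(19 / 97).
97 ≡ 1 (mod 4), so quadratic reciprocity gives (19 / 97) = (97 / 19). Reduce: 97 ≡ 2 (mod 19). Now have -(2 / 19).
Factor out 2: 2 = 2. Since 19 ≡ 3 (mod 8), (2 / 19) = -1. Now have (1 / 19).
(1 / 19) = 1. Collecting the sign factors: 1.
Second factor (17 / 1183):
17 ≡ 1 (mod 4), so quadratic reciprocity gives (17 / 1183) = (1183 / 17). Reduce: 1183 ≡ 10 (mod 17). Now have (10 / 17).
Factor out 2: 10 = 2·5. Since 17 ≡ 1 (mod 8), (2 / 17) = +1. Now have (5 / 17).
5 ≡ 1 (mod 4), so quadratic reciprocity gives (5 / 17) = (17 / 5). Reduce: 17 ≡ 2 (mod 5). Now have (2 / 5).
Factor out 2: 2 = 2. Since 5 ≡ 5 (mod 8), (2 / 5) = -1. Now have -(1 / 5).
(1 / 5) = 1. Collecting the sign factors: -1.
Product: (1)·(-1) = -1.

-1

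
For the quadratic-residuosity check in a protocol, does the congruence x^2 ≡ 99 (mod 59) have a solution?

no

(99/59)
  = (40/59)    [99 ≡ 40 mod 59]
  = -(5/59)    [59 ≡ 3 mod 8 ⇒ (2/59)^3 = -1]
  = -(59/5)    [QR: 5 ≡ 1 mod 4, sign kept]
  = -(4/5)    [59 ≡ 4 mod 5]
  = -(1/5)    [5 ≡ 5 mod 8 ⇒ (2/5)^2 = +1]
  = -1    [(1/5) = 1]
The Legendre symbol is -1, so x^2 ≡ 99 (mod 59) has no solution.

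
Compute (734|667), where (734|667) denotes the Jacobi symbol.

-1

(734|667)
  = (67|667)    [734 ≡ 67 mod 667]
  = -(667|67)    [QR: both ≡ 3 mod 4, sign flips]
  = -(64|67)    [667 ≡ 64 mod 67]
  = -(1|67)    [67 ≡ 3 mod 8 ⇒ (2|67)^6 = +1]
  = -1    [(1|67) = 1]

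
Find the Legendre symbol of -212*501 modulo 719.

By multiplicativity, (-212·501 / 719) = (-212 / 719)·(501 / 719).
First factor (-212 / 719):
(-212 / 719)
  = (507 / 719)    [-212 ≡ 507 mod 719]
  = -(719 / 507)    [QR: both ≡ 3 mod 4, sign flips]
  = -(212 / 507)    [719 ≡ 212 mod 507]
  = -(53 / 507)    [507 ≡ 3 mod 8 ⇒ (2 / 507)^2 = +1]
  = -(507 / 53)    [QR: 53 ≡ 1 mod 4, sign kept]
  = -(30 / 53)    [507 ≡ 30 mod 53]
  = (15 / 53)    [53 ≡ 5 mod 8 ⇒ (2 / 53) = -1]
  = (53 / 15)    [QR: 53 ≡ 1 mod 4, sign kept]
  = (8 / 15)    [53 ≡ 8 mod 15]
  = (1 / 15)    [15 ≡ 7 mod 8 ⇒ (2 / 15)^3 = +1]
  = 1    [(1 / 15) = 1]
Second factor (501 / 719):
(501 / 719)
  = (719 / 501)    [QR: 501 ≡ 1 mod 4, sign kept]
  = (218 / 501)    [719 ≡ 218 mod 501]
  = -(109 / 501)    [501 ≡ 5 mod 8 ⇒ (2 / 501) = -1]
  = -(501 / 109)    [QR: 109 ≡ 1 mod 4, sign kept]
  = -(65 / 109)    [501 ≡ 65 mod 109]
  = -(109 / 65)    [QR: 65 ≡ 1 mod 4, sign kept]
  = -(44 / 65)    [109 ≡ 44 mod 65]
  = -(11 / 65)    [65 ≡ 1 mod 8 ⇒ (2 / 65)^2 = +1]
  = -(65 / 11)    [QR: 65 ≡ 1 mod 4, sign kept]
  = -(10 / 11)    [65 ≡ 10 mod 11]
  = (5 / 11)    [11 ≡ 3 mod 8 ⇒ (2 / 11) = -1]
  = (11 / 5)    [QR: 5 ≡ 1 mod 4, sign kept]
  = (1 / 5)    [11 ≡ 1 mod 5]
  = 1    [(1 / 5) = 1]
Product: (1)·(1) = 1.

1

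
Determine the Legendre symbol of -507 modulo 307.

(-507 / 307)
  = -(507 / 307)    [307 ≡ 3 mod 4 ⇒ (-1 / 307) = -1]
  = -(200 / 307)    [507 ≡ 200 mod 307]
  = (25 / 307)    [307 ≡ 3 mod 8 ⇒ (2 / 307)^3 = -1]
  = (307 / 25)    [QR: 25 ≡ 1 mod 4, sign kept]
  = (7 / 25)    [307 ≡ 7 mod 25]
  = (25 / 7)    [QR: 25 ≡ 1 mod 4, sign kept]
  = (4 / 7)    [25 ≡ 4 mod 7]
  = (1 / 7)    [7 ≡ 7 mod 8 ⇒ (2 / 7)^2 = +1]
  = 1    [(1 / 7) = 1]

1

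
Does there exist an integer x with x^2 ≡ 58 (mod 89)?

no

Factor out 2: 58 = 2·29. Since 89 ≡ 1 (mod 8), (2|89) = +1. Now have (29|89).
29 ≡ 1 (mod 4), so quadratic reciprocity gives (29|89) = (89|29). Reduce: 89 ≡ 2 (mod 29). Now have (2|29).
Factor out 2: 2 = 2. Since 29 ≡ 5 (mod 8), (2|29) = -1. Now have -(1|29).
(1|29) = 1. Collecting the sign factors: -1.
(58|89) = -1, and 89 is prime, so 58 is not a quadratic residue mod 89.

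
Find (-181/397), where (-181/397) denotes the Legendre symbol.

Pull out -1: (-181/397) = (-1/397)·(181/397). Since 397 ≡ 1 (mod 4), (-1/397) = +1. Now have (181/397).
181 ≡ 1 (mod 4), so quadratic reciprocity gives (181/397) = (397/181). Reduce: 397 ≡ 35 (mod 181). Now have (35/181).
181 ≡ 1 (mod 4), so quadratic reciprocity gives (35/181) = (181/35). Reduce: 181 ≡ 6 (mod 35). Now have (6/35).
Factor out 2: 6 = 2·3. Since 35 ≡ 3 (mod 8), (2/35) = -1. Now have -(3/35).
Both 3 ≡ 3 and 35 ≡ 3 (mod 4), so reciprocity gives (3/35) = -(35/3). Reduce: 35 ≡ 2 (mod 3). Now have (2/3).
Factor out 2: 2 = 2. Since 3 ≡ 3 (mod 8), (2/3) = -1. Now have -(1/3).
(1/3) = 1. Collecting the sign factors: -1.

-1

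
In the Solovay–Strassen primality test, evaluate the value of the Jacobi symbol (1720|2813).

(1720|2813)
  = -(215|2813)    [2813 ≡ 5 mod 8 ⇒ (2|2813)^3 = -1]
  = -(2813|215)    [QR: 2813 ≡ 1 mod 4, sign kept]
  = -(18|215)    [2813 ≡ 18 mod 215]
  = -(9|215)    [215 ≡ 7 mod 8 ⇒ (2|215) = +1]
  = -(215|9)    [QR: 9 ≡ 1 mod 4, sign kept]
  = -(8|9)    [215 ≡ 8 mod 9]
  = -(1|9)    [9 ≡ 1 mod 8 ⇒ (2|9)^3 = +1]
  = -1    [(1|9) = 1]

-1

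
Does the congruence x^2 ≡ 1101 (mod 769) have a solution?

no

Reduce the numerator: 1101 ≡ 332 (mod 769), so (1101|769) = (332|769).
Factor out 2: 332 = 2^2·83. Since 769 ≡ 1 (mod 8), (2|769) = +1, and (2|769)^2 = +1. Now have (83|769).
769 ≡ 1 (mod 4), so quadratic reciprocity gives (83|769) = (769|83). Reduce: 769 ≡ 22 (mod 83). Now have (22|83).
Factor out 2: 22 = 2·11. Since 83 ≡ 3 (mod 8), (2|83) = -1. Now have -(11|83).
Both 11 ≡ 3 and 83 ≡ 3 (mod 4), so reciprocity gives (11|83) = -(83|11). Reduce: 83 ≡ 6 (mod 11). Now have (6|11).
Factor out 2: 6 = 2·3. Since 11 ≡ 3 (mod 8), (2|11) = -1. Now have -(3|11).
Both 3 ≡ 3 and 11 ≡ 3 (mod 4), so reciprocity gives (3|11) = -(11|3). Reduce: 11 ≡ 2 (mod 3). Now have (2|3).
Factor out 2: 2 = 2. Since 3 ≡ 3 (mod 8), (2|3) = -1. Now have -(1|3).
(1|3) = 1. Collecting the sign factors: -1.
(1101|769) = -1, and 769 is prime, so 1101 is not a quadratic residue mod 769.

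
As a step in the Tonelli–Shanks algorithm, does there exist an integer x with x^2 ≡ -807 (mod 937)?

(-807|937)
  = (807|937)    [937 ≡ 1 mod 4 ⇒ (-1|937) = +1]
  = (937|807)    [QR: 937 ≡ 1 mod 4, sign kept]
  = (130|807)    [937 ≡ 130 mod 807]
  = (65|807)    [807 ≡ 7 mod 8 ⇒ (2|807) = +1]
  = (807|65)    [QR: 65 ≡ 1 mod 4, sign kept]
  = (27|65)    [807 ≡ 27 mod 65]
  = (65|27)    [QR: 65 ≡ 1 mod 4, sign kept]
  = (11|27)    [65 ≡ 11 mod 27]
  = -(27|11)    [QR: both ≡ 3 mod 4, sign flips]
  = -(5|11)    [27 ≡ 5 mod 11]
  = -(11|5)    [QR: 5 ≡ 1 mod 4, sign kept]
  = -(1|5)    [11 ≡ 1 mod 5]
  = -1    [(1|5) = 1]
(-807|937) = -1, and 937 is prime, so -807 is not a quadratic residue mod 937.

no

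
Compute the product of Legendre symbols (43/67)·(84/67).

-1

By multiplicativity, (43·84/67) = (43/67)·(84/67).
First factor (43/67):
Both 43 ≡ 3 and 67 ≡ 3 (mod 4), so reciprocity gives (43/67) = -(67/43). Reduce: 67 ≡ 24 (mod 43). Now have -(24/43).
Factor out 2: 24 = 2^3·3. Since 43 ≡ 3 (mod 8), (2/43) = -1, and (2/43)^3 = -1. Now have (3/43).
Both 3 ≡ 3 and 43 ≡ 3 (mod 4), so reciprocity gives (3/43) = -(43/3). Reduce: 43 ≡ 1 (mod 3). Now have -(1/3).
(1/3) = 1. Collecting the sign factors: -1.
Second factor (84/67):
Reduce the numerator: 84 ≡ 17 (mod 67), so (84/67) = (17/67).
17 ≡ 1 (mod 4), so quadratic reciprocity gives (17/67) = (67/17). Reduce: 67 ≡ 16 (mod 17). Now have (16/17).
Factor out 2: 16 = 2^4. Since 17 ≡ 1 (mod 8), (2/17) = +1, and (2/17)^4 = +1. Now have (1/17).
(1/17) = 1. Collecting the sign factors: 1.
Product: (-1)·(1) = -1.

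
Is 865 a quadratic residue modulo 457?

Reduce the numerator: 865 ≡ 408 (mod 457), so (865/457) = (408/457).
Factor out 2: 408 = 2^3·51. Since 457 ≡ 1 (mod 8), (2/457) = +1, and (2/457)^3 = +1. Now have (51/457).
457 ≡ 1 (mod 4), so quadratic reciprocity gives (51/457) = (457/51). Reduce: 457 ≡ 49 (mod 51). Now have (49/51).
49 ≡ 1 (mod 4), so quadratic reciprocity gives (49/51) = (51/49). Reduce: 51 ≡ 2 (mod 49). Now have (2/49).
Factor out 2: 2 = 2. Since 49 ≡ 1 (mod 8), (2/49) = +1. Now have (1/49).
(1/49) = 1. Collecting the sign factors: 1.
(865/457) = 1, and 457 is prime, so 865 is a quadratic residue mod 457.

yes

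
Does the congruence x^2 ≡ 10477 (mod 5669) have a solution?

no

Reduce the numerator: 10477 ≡ 4808 (mod 5669), so (10477/5669) = (4808/5669).
Factor out 2: 4808 = 2^3·601. Since 5669 ≡ 5 (mod 8), (2/5669) = -1, and (2/5669)^3 = -1. Now have -(601/5669).
601 ≡ 1 (mod 4), so quadratic reciprocity gives (601/5669) = (5669/601). Reduce: 5669 ≡ 260 (mod 601). Now have -(260/601).
Factor out 2: 260 = 2^2·65. Since 601 ≡ 1 (mod 8), (2/601) = +1, and (2/601)^2 = +1. Now have -(65/601).
65 ≡ 1 (mod 4), so quadratic reciprocity gives (65/601) = (601/65). Reduce: 601 ≡ 16 (mod 65). Now have -(16/65).
Factor out 2: 16 = 2^4. Since 65 ≡ 1 (mod 8), (2/65) = +1, and (2/65)^4 = +1. Now have -(1/65).
(1/65) = 1. Collecting the sign factors: -1.
The Legendre symbol is -1, so x^2 ≡ 10477 (mod 5669) has no solution.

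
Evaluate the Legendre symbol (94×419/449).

By multiplicativity, (94·419/449) = (94/449)·(419/449).
First factor (94/449):
(94/449)
  = (47/449)    [449 ≡ 1 mod 8 ⇒ (2/449) = +1]
  = (449/47)    [QR: 449 ≡ 1 mod 4, sign kept]
  = (26/47)    [449 ≡ 26 mod 47]
  = (13/47)    [47 ≡ 7 mod 8 ⇒ (2/47) = +1]
  = (47/13)    [QR: 13 ≡ 1 mod 4, sign kept]
  = (8/13)    [47 ≡ 8 mod 13]
  = -(1/13)    [13 ≡ 5 mod 8 ⇒ (2/13)^3 = -1]
  = -1    [(1/13) = 1]
Second factor (419/449):
(419/449)
  = (449/419)    [QR: 449 ≡ 1 mod 4, sign kept]
  = (30/419)    [449 ≡ 30 mod 419]
  = -(15/419)    [419 ≡ 3 mod 8 ⇒ (2/419) = -1]
  = (419/15)    [QR: both ≡ 3 mod 4, sign flips]
  = (14/15)    [419 ≡ 14 mod 15]
  = (7/15)    [15 ≡ 7 mod 8 ⇒ (2/15) = +1]
  = -(15/7)    [QR: both ≡ 3 mod 4, sign flips]
  = -(1/7)    [15 ≡ 1 mod 7]
  = -1    [(1/7) = 1]
Product: (-1)·(-1) = 1.

1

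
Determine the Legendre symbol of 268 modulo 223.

(268|223)
  = (45|223)    [268 ≡ 45 mod 223]
  = (223|45)    [QR: 45 ≡ 1 mod 4, sign kept]
  = (43|45)    [223 ≡ 43 mod 45]
  = (45|43)    [QR: 45 ≡ 1 mod 4, sign kept]
  = (2|43)    [45 ≡ 2 mod 43]
  = -(1|43)    [43 ≡ 3 mod 8 ⇒ (2|43) = -1]
  = -1    [(1|43) = 1]

-1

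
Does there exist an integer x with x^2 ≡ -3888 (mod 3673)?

yes

(-3888|3673)
  = (3888|3673)    [3673 ≡ 1 mod 4 ⇒ (-1|3673) = +1]
  = (215|3673)    [3888 ≡ 215 mod 3673]
  = (3673|215)    [QR: 3673 ≡ 1 mod 4, sign kept]
  = (18|215)    [3673 ≡ 18 mod 215]
  = (9|215)    [215 ≡ 7 mod 8 ⇒ (2|215) = +1]
  = (215|9)    [QR: 9 ≡ 1 mod 4, sign kept]
  = (8|9)    [215 ≡ 8 mod 9]
  = (1|9)    [9 ≡ 1 mod 8 ⇒ (2|9)^3 = +1]
  = 1    [(1|9) = 1]
(-3888|3673) = 1, and 3673 is prime, so -3888 is a quadratic residue mod 3673.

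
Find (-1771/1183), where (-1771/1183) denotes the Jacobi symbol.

0

Pull out -1: (-1771/1183) = (-1/1183)·(1771/1183). Since 1183 ≡ 3 (mod 4), (-1/1183) = -1. Now have -(1771/1183).
Reduce the numerator: 1771 ≡ 588 (mod 1183), so (1771/1183) = (588/1183).
Factor out 2: 588 = 2^2·147. Since 1183 ≡ 7 (mod 8), (2/1183) = +1, and (2/1183)^2 = +1. Now have -(147/1183).
Both 147 ≡ 3 and 1183 ≡ 3 (mod 4), so reciprocity gives (147/1183) = -(1183/147). Reduce: 1183 ≡ 7 (mod 147). Now have (7/147).
Both 7 ≡ 3 and 147 ≡ 3 (mod 4), so reciprocity gives (7/147) = -(147/7). Reduce: 147 ≡ 0 (mod 7). Now have -(0/7).
The numerator is now 0 with denominator 7 > 1: the symbol is 0.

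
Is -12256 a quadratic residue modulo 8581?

yes

Pull out -1: (-12256/8581) = (-1/8581)·(12256/8581). Since 8581 ≡ 1 (mod 4), (-1/8581) = +1. Now have (12256/8581).
Reduce the numerator: 12256 ≡ 3675 (mod 8581), so (12256/8581) = (3675/8581).
8581 ≡ 1 (mod 4), so quadratic reciprocity gives (3675/8581) = (8581/3675). Reduce: 8581 ≡ 1231 (mod 3675). Now have (1231/3675).
Both 1231 ≡ 3 and 3675 ≡ 3 (mod 4), so reciprocity gives (1231/3675) = -(3675/1231). Reduce: 3675 ≡ 1213 (mod 1231). Now have -(1213/1231).
1213 ≡ 1 (mod 4), so quadratic reciprocity gives (1213/1231) = (1231/1213). Reduce: 1231 ≡ 18 (mod 1213). Now have -(18/1213).
Factor out 2: 18 = 2·9. Since 1213 ≡ 5 (mod 8), (2/1213) = -1. Now have (9/1213).
9 ≡ 1 (mod 4), so quadratic reciprocity gives (9/1213) = (1213/9). Reduce: 1213 ≡ 7 (mod 9). Now have (7/9).
9 ≡ 1 (mod 4), so quadratic reciprocity gives (7/9) = (9/7). Reduce: 9 ≡ 2 (mod 7). Now have (2/7).
Factor out 2: 2 = 2. Since 7 ≡ 7 (mod 8), (2/7) = +1. Now have (1/7).
(1/7) = 1. Collecting the sign factors: 1.
(-12256/8581) = 1, and 8581 is prime, so -12256 is a quadratic residue mod 8581.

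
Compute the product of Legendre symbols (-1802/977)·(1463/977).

By multiplicativity, (-1802·1463/977) = (-1802/977)·(1463/977).
First factor (-1802/977):
Reduce the numerator: -1802 ≡ 152 (mod 977), so (-1802/977) = (152/977).
Factor out 2: 152 = 2^3·19. Since 977 ≡ 1 (mod 8), (2/977) = +1, and (2/977)^3 = +1. Now have (19/977).
977 ≡ 1 (mod 4), so quadratic reciprocity gives (19/977) = (977/19). Reduce: 977 ≡ 8 (mod 19). Now have (8/19).
Factor out 2: 8 = 2^3. Since 19 ≡ 3 (mod 8), (2/19) = -1, and (2/19)^3 = -1. Now have -(1/19).
(1/19) = 1. Collecting the sign factors: -1.
Second factor (1463/977):
Reduce the numerator: 1463 ≡ 486 (mod 977), so (1463/977) = (486/977).
Factor out 2: 486 = 2·243. Since 977 ≡ 1 (mod 8), (2/977) = +1. Now have (243/977).
977 ≡ 1 (mod 4), so quadratic reciprocity gives (243/977) = (977/243). Reduce: 977 ≡ 5 (mod 243). Now have (5/243).
5 ≡ 1 (mod 4), so quadratic reciprocity gives (5/243) = (243/5). Reduce: 243 ≡ 3 (mod 5). Now have (3/5).
5 ≡ 1 (mod 4), so quadratic reciprocity gives (3/5) = (5/3). Reduce: 5 ≡ 2 (mod 3). Now have (2/3).
Factor out 2: 2 = 2. Since 3 ≡ 3 (mod 8), (2/3) = -1. Now have -(1/3).
(1/3) = 1. Collecting the sign factors: -1.
Product: (-1)·(-1) = 1.

1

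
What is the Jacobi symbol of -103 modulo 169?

(-103/169)
  = (66/169)    [-103 ≡ 66 mod 169]
  = (33/169)    [169 ≡ 1 mod 8 ⇒ (2/169) = +1]
  = (169/33)    [QR: 33 ≡ 1 mod 4, sign kept]
  = (4/33)    [169 ≡ 4 mod 33]
  = (1/33)    [33 ≡ 1 mod 8 ⇒ (2/33)^2 = +1]
  = 1    [(1/33) = 1]

1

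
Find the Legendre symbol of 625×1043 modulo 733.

By multiplicativity, (625·1043 / 733) = (625 / 733)·(1043 / 733).
First factor (625 / 733):
(625 / 733)
  = (733 / 625)    [QR: 625 ≡ 1 mod 4, sign kept]
  = (108 / 625)    [733 ≡ 108 mod 625]
  = (27 / 625)    [625 ≡ 1 mod 8 ⇒ (2 / 625)^2 = +1]
  = (625 / 27)    [QR: 625 ≡ 1 mod 4, sign kept]
  = (4 / 27)    [625 ≡ 4 mod 27]
  = (1 / 27)    [27 ≡ 3 mod 8 ⇒ (2 / 27)^2 = +1]
  = 1    [(1 / 27) = 1]
Second factor (1043 / 733):
(1043 / 733)
  = (310 / 733)    [1043 ≡ 310 mod 733]
  = -(155 / 733)    [733 ≡ 5 mod 8 ⇒ (2 / 733) = -1]
  = -(733 / 155)    [QR: 733 ≡ 1 mod 4, sign kept]
  = -(113 / 155)    [733 ≡ 113 mod 155]
  = -(155 / 113)    [QR: 113 ≡ 1 mod 4, sign kept]
  = -(42 / 113)    [155 ≡ 42 mod 113]
  = -(21 / 113)    [113 ≡ 1 mod 8 ⇒ (2 / 113) = +1]
  = -(113 / 21)    [QR: 21 ≡ 1 mod 4, sign kept]
  = -(8 / 21)    [113 ≡ 8 mod 21]
  = (1 / 21)    [21 ≡ 5 mod 8 ⇒ (2 / 21)^3 = -1]
  = 1    [(1 / 21) = 1]
Product: (1)·(1) = 1.

1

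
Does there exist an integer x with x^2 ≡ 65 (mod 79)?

yes

(65/79)
  = (79/65)    [QR: 65 ≡ 1 mod 4, sign kept]
  = (14/65)    [79 ≡ 14 mod 65]
  = (7/65)    [65 ≡ 1 mod 8 ⇒ (2/65) = +1]
  = (65/7)    [QR: 65 ≡ 1 mod 4, sign kept]
  = (2/7)    [65 ≡ 2 mod 7]
  = (1/7)    [7 ≡ 7 mod 8 ⇒ (2/7) = +1]
  = 1    [(1/7) = 1]
The Legendre symbol is 1, so x^2 ≡ 65 (mod 79) has solution.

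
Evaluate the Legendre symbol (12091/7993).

1

Reduce the numerator: 12091 ≡ 4098 (mod 7993), so (12091/7993) = (4098/7993).
Factor out 2: 4098 = 2·2049. Since 7993 ≡ 1 (mod 8), (2/7993) = +1. Now have (2049/7993).
2049 ≡ 1 (mod 4), so quadratic reciprocity gives (2049/7993) = (7993/2049). Reduce: 7993 ≡ 1846 (mod 2049). Now have (1846/2049).
Factor out 2: 1846 = 2·923. Since 2049 ≡ 1 (mod 8), (2/2049) = +1. Now have (923/2049).
2049 ≡ 1 (mod 4), so quadratic reciprocity gives (923/2049) = (2049/923). Reduce: 2049 ≡ 203 (mod 923). Now have (203/923).
Both 203 ≡ 3 and 923 ≡ 3 (mod 4), so reciprocity gives (203/923) = -(923/203). Reduce: 923 ≡ 111 (mod 203). Now have -(111/203).
Both 111 ≡ 3 and 203 ≡ 3 (mod 4), so reciprocity gives (111/203) = -(203/111). Reduce: 203 ≡ 92 (mod 111). Now have (92/111).
Factor out 2: 92 = 2^2·23. Since 111 ≡ 7 (mod 8), (2/111) = +1, and (2/111)^2 = +1. Now have (23/111).
Both 23 ≡ 3 and 111 ≡ 3 (mod 4), so reciprocity gives (23/111) = -(111/23). Reduce: 111 ≡ 19 (mod 23). Now have -(19/23).
Both 19 ≡ 3 and 23 ≡ 3 (mod 4), so reciprocity gives (19/23) = -(23/19). Reduce: 23 ≡ 4 (mod 19). Now have (4/19).
Factor out 2: 4 = 2^2. Since 19 ≡ 3 (mod 8), (2/19) = -1, and (2/19)^2 = +1. Now have (1/19).
(1/19) = 1. Collecting the sign factors: 1.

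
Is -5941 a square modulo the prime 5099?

Pull out -1: (-5941/5099) = (-1/5099)·(5941/5099). Since 5099 ≡ 3 (mod 4), (-1/5099) = -1. Now have -(5941/5099).
Reduce the numerator: 5941 ≡ 842 (mod 5099), so (5941/5099) = (842/5099).
Factor out 2: 842 = 2·421. Since 5099 ≡ 3 (mod 8), (2/5099) = -1. Now have (421/5099).
421 ≡ 1 (mod 4), so quadratic reciprocity gives (421/5099) = (5099/421). Reduce: 5099 ≡ 47 (mod 421). Now have (47/421).
421 ≡ 1 (mod 4), so quadratic reciprocity gives (47/421) = (421/47). Reduce: 421 ≡ 45 (mod 47). Now have (45/47).
45 ≡ 1 (mod 4), so quadratic reciprocity gives (45/47) = (47/45). Reduce: 47 ≡ 2 (mod 45). Now have (2/45).
Factor out 2: 2 = 2. Since 45 ≡ 5 (mod 8), (2/45) = -1. Now have -(1/45).
(1/45) = 1. Collecting the sign factors: -1.
(-5941/5099) = -1, and 5099 is prime, so -5941 is not a quadratic residue mod 5099.

no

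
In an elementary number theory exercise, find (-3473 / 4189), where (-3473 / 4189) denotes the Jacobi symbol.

(-3473 / 4189)
  = (716 / 4189)    [-3473 ≡ 716 mod 4189]
  = (179 / 4189)    [4189 ≡ 5 mod 8 ⇒ (2 / 4189)^2 = +1]
  = (4189 / 179)    [QR: 4189 ≡ 1 mod 4, sign kept]
  = (72 / 179)    [4189 ≡ 72 mod 179]
  = -(9 / 179)    [179 ≡ 3 mod 8 ⇒ (2 / 179)^3 = -1]
  = -(179 / 9)    [QR: 9 ≡ 1 mod 4, sign kept]
  = -(8 / 9)    [179 ≡ 8 mod 9]
  = -(1 / 9)    [9 ≡ 1 mod 8 ⇒ (2 / 9)^3 = +1]
  = -1    [(1 / 9) = 1]

-1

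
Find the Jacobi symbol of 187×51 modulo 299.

1

By multiplicativity, (187·51/299) = (187/299)·(51/299).
First factor (187/299):
(187/299)
  = -(299/187)    [QR: both ≡ 3 mod 4, sign flips]
  = -(112/187)    [299 ≡ 112 mod 187]
  = -(7/187)    [187 ≡ 3 mod 8 ⇒ (2/187)^4 = +1]
  = (187/7)    [QR: both ≡ 3 mod 4, sign flips]
  = (5/7)    [187 ≡ 5 mod 7]
  = (7/5)    [QR: 5 ≡ 1 mod 4, sign kept]
  = (2/5)    [7 ≡ 2 mod 5]
  = -(1/5)    [5 ≡ 5 mod 8 ⇒ (2/5) = -1]
  = -1    [(1/5) = 1]
Second factor (51/299):
(51/299)
  = -(299/51)    [QR: both ≡ 3 mod 4, sign flips]
  = -(44/51)    [299 ≡ 44 mod 51]
  = -(11/51)    [51 ≡ 3 mod 8 ⇒ (2/51)^2 = +1]
  = (51/11)    [QR: both ≡ 3 mod 4, sign flips]
  = (7/11)    [51 ≡ 7 mod 11]
  = -(11/7)    [QR: both ≡ 3 mod 4, sign flips]
  = -(4/7)    [11 ≡ 4 mod 7]
  = -(1/7)    [7 ≡ 7 mod 8 ⇒ (2/7)^2 = +1]
  = -1    [(1/7) = 1]
Product: (-1)·(-1) = 1.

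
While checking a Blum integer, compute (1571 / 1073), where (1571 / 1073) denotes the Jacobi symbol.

(1571 / 1073)
  = (498 / 1073)    [1571 ≡ 498 mod 1073]
  = (249 / 1073)    [1073 ≡ 1 mod 8 ⇒ (2 / 1073) = +1]
  = (1073 / 249)    [QR: 249 ≡ 1 mod 4, sign kept]
  = (77 / 249)    [1073 ≡ 77 mod 249]
  = (249 / 77)    [QR: 77 ≡ 1 mod 4, sign kept]
  = (18 / 77)    [249 ≡ 18 mod 77]
  = -(9 / 77)    [77 ≡ 5 mod 8 ⇒ (2 / 77) = -1]
  = -(77 / 9)    [QR: 9 ≡ 1 mod 4, sign kept]
  = -(5 / 9)    [77 ≡ 5 mod 9]
  = -(9 / 5)    [QR: 5 ≡ 1 mod 4, sign kept]
  = -(4 / 5)    [9 ≡ 4 mod 5]
  = -(1 / 5)    [5 ≡ 5 mod 8 ⇒ (2 / 5)^2 = +1]
  = -1    [(1 / 5) = 1]

-1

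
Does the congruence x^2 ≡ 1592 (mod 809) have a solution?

Reduce the numerator: 1592 ≡ 783 (mod 809), so (1592/809) = (783/809).
809 ≡ 1 (mod 4), so quadratic reciprocity gives (783/809) = (809/783). Reduce: 809 ≡ 26 (mod 783). Now have (26/783).
Factor out 2: 26 = 2·13. Since 783 ≡ 7 (mod 8), (2/783) = +1. Now have (13/783).
13 ≡ 1 (mod 4), so quadratic reciprocity gives (13/783) = (783/13). Reduce: 783 ≡ 3 (mod 13). Now have (3/13).
13 ≡ 1 (mod 4), so quadratic reciprocity gives (3/13) = (13/3). Reduce: 13 ≡ 1 (mod 3). Now have (1/3).
(1/3) = 1. Collecting the sign factors: 1.
(1592/809) = 1, and 809 is prime, so 1592 is a quadratic residue mod 809.

yes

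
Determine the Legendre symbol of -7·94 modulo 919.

1

By multiplicativity, (-7·94/919) = (-7/919)·(94/919).
First factor (-7/919):
Reduce the numerator: -7 ≡ 912 (mod 919), so (-7/919) = (912/919).
Factor out 2: 912 = 2^4·57. Since 919 ≡ 7 (mod 8), (2/919) = +1, and (2/919)^4 = +1. Now have (57/919).
57 ≡ 1 (mod 4), so quadratic reciprocity gives (57/919) = (919/57). Reduce: 919 ≡ 7 (mod 57). Now have (7/57).
57 ≡ 1 (mod 4), so quadratic reciprocity gives (7/57) = (57/7). Reduce: 57 ≡ 1 (mod 7). Now have (1/7).
(1/7) = 1. Collecting the sign factors: 1.
Second factor (94/919):
Factor out 2: 94 = 2·47. Since 919 ≡ 7 (mod 8), (2/919) = +1. Now have (47/919).
Both 47 ≡ 3 and 919 ≡ 3 (mod 4), so reciprocity gives (47/919) = -(919/47). Reduce: 919 ≡ 26 (mod 47). Now have -(26/47).
Factor out 2: 26 = 2·13. Since 47 ≡ 7 (mod 8), (2/47) = +1. Now have -(13/47).
13 ≡ 1 (mod 4), so quadratic reciprocity gives (13/47) = (47/13). Reduce: 47 ≡ 8 (mod 13). Now have -(8/13).
Factor out 2: 8 = 2^3. Since 13 ≡ 5 (mod 8), (2/13) = -1, and (2/13)^3 = -1. Now have (1/13).
(1/13) = 1. Collecting the sign factors: 1.
Product: (1)·(1) = 1.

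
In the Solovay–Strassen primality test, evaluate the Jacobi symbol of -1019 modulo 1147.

-1

Reduce the numerator: -1019 ≡ 128 (mod 1147), so (-1019/1147) = (128/1147).
Factor out 2: 128 = 2^7. Since 1147 ≡ 3 (mod 8), (2/1147) = -1, and (2/1147)^7 = -1. Now have -(1/1147).
(1/1147) = 1. Collecting the sign factors: -1.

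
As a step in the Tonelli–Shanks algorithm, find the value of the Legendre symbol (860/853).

-1

Reduce the numerator: 860 ≡ 7 (mod 853), so (860/853) = (7/853).
853 ≡ 1 (mod 4), so quadratic reciprocity gives (7/853) = (853/7). Reduce: 853 ≡ 6 (mod 7). Now have (6/7).
Factor out 2: 6 = 2·3. Since 7 ≡ 7 (mod 8), (2/7) = +1. Now have (3/7).
Both 3 ≡ 3 and 7 ≡ 3 (mod 4), so reciprocity gives (3/7) = -(7/3). Reduce: 7 ≡ 1 (mod 3). Now have -(1/3).
(1/3) = 1. Collecting the sign factors: -1.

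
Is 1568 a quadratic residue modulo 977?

yes

(1568/977)
  = (591/977)    [1568 ≡ 591 mod 977]
  = (977/591)    [QR: 977 ≡ 1 mod 4, sign kept]
  = (386/591)    [977 ≡ 386 mod 591]
  = (193/591)    [591 ≡ 7 mod 8 ⇒ (2/591) = +1]
  = (591/193)    [QR: 193 ≡ 1 mod 4, sign kept]
  = (12/193)    [591 ≡ 12 mod 193]
  = (3/193)    [193 ≡ 1 mod 8 ⇒ (2/193)^2 = +1]
  = (193/3)    [QR: 193 ≡ 1 mod 4, sign kept]
  = (1/3)    [193 ≡ 1 mod 3]
  = 1    [(1/3) = 1]
(1568/977) = 1, and 977 is prime, so 1568 is a quadratic residue mod 977.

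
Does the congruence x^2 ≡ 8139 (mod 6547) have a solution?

no

Reduce the numerator: 8139 ≡ 1592 (mod 6547), so (8139/6547) = (1592/6547).
Factor out 2: 1592 = 2^3·199. Since 6547 ≡ 3 (mod 8), (2/6547) = -1, and (2/6547)^3 = -1. Now have -(199/6547).
Both 199 ≡ 3 and 6547 ≡ 3 (mod 4), so reciprocity gives (199/6547) = -(6547/199). Reduce: 6547 ≡ 179 (mod 199). Now have (179/199).
Both 179 ≡ 3 and 199 ≡ 3 (mod 4), so reciprocity gives (179/199) = -(199/179). Reduce: 199 ≡ 20 (mod 179). Now have -(20/179).
Factor out 2: 20 = 2^2·5. Since 179 ≡ 3 (mod 8), (2/179) = -1, and (2/179)^2 = +1. Now have -(5/179).
5 ≡ 1 (mod 4), so quadratic reciprocity gives (5/179) = (179/5). Reduce: 179 ≡ 4 (mod 5). Now have -(4/5).
Factor out 2: 4 = 2^2. Since 5 ≡ 5 (mod 8), (2/5) = -1, and (2/5)^2 = +1. Now have -(1/5).
(1/5) = 1. Collecting the sign factors: -1.
The Legendre symbol is -1, so x^2 ≡ 8139 (mod 6547) has no solution.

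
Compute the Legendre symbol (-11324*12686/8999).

-1

By multiplicativity, (-11324·12686/8999) = (-11324/8999)·(12686/8999).
First factor (-11324/8999):
(-11324/8999)
  = (6674/8999)    [-11324 ≡ 6674 mod 8999]
  = (3337/8999)    [8999 ≡ 7 mod 8 ⇒ (2/8999) = +1]
  = (8999/3337)    [QR: 3337 ≡ 1 mod 4, sign kept]
  = (2325/3337)    [8999 ≡ 2325 mod 3337]
  = (3337/2325)    [QR: 2325 ≡ 1 mod 4, sign kept]
  = (1012/2325)    [3337 ≡ 1012 mod 2325]
  = (253/2325)    [2325 ≡ 5 mod 8 ⇒ (2/2325)^2 = +1]
  = (2325/253)    [QR: 253 ≡ 1 mod 4, sign kept]
  = (48/253)    [2325 ≡ 48 mod 253]
  = (3/253)    [253 ≡ 5 mod 8 ⇒ (2/253)^4 = +1]
  = (253/3)    [QR: 253 ≡ 1 mod 4, sign kept]
  = (1/3)    [253 ≡ 1 mod 3]
  = 1    [(1/3) = 1]
Second factor (12686/8999):
(12686/8999)
  = (3687/8999)    [12686 ≡ 3687 mod 8999]
  = -(8999/3687)    [QR: both ≡ 3 mod 4, sign flips]
  = -(1625/3687)    [8999 ≡ 1625 mod 3687]
  = -(3687/1625)    [QR: 1625 ≡ 1 mod 4, sign kept]
  = -(437/1625)    [3687 ≡ 437 mod 1625]
  = -(1625/437)    [QR: 437 ≡ 1 mod 4, sign kept]
  = -(314/437)    [1625 ≡ 314 mod 437]
  = (157/437)    [437 ≡ 5 mod 8 ⇒ (2/437) = -1]
  = (437/157)    [QR: 157 ≡ 1 mod 4, sign kept]
  = (123/157)    [437 ≡ 123 mod 157]
  = (157/123)    [QR: 157 ≡ 1 mod 4, sign kept]
  = (34/123)    [157 ≡ 34 mod 123]
  = -(17/123)    [123 ≡ 3 mod 8 ⇒ (2/123) = -1]
  = -(123/17)    [QR: 17 ≡ 1 mod 4, sign kept]
  = -(4/17)    [123 ≡ 4 mod 17]
  = -(1/17)    [17 ≡ 1 mod 8 ⇒ (2/17)^2 = +1]
  = -1    [(1/17) = 1]
Product: (1)·(-1) = -1.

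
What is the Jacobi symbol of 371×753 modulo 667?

-1

By multiplicativity, (371·753 / 667) = (371 / 667)·(753 / 667).
First factor (371 / 667):
Both 371 ≡ 3 and 667 ≡ 3 (mod 4), so reciprocity gives (371 / 667) = -(667 / 371). Reduce: 667 ≡ 296 (mod 371). Now have -(296 / 371).
Factor out 2: 296 = 2^3·37. Since 371 ≡ 3 (mod 8), (2 / 371) = -1, and (2 / 371)^3 = -1. Now have (37 / 371).
37 ≡ 1 (mod 4), so quadratic reciprocity gives (37 / 371) = (371 / 37). Reduce: 371 ≡ 1 (mod 37). Now have (1 / 37).
(1 / 37) = 1. Collecting the sign factors: 1.
Second factor (753 / 667):
Reduce the numerator: 753 ≡ 86 (mod 667), so (753 / 667) = (86 / 667).
Factor out 2: 86 = 2·43. Since 667 ≡ 3 (mod 8), (2 / 667) = -1. Now have -(43 / 667).
Both 43 ≡ 3 and 667 ≡ 3 (mod 4), so reciprocity gives (43 / 667) = -(667 / 43). Reduce: 667 ≡ 22 (mod 43). Now have (22 / 43).
Factor out 2: 22 = 2·11. Since 43 ≡ 3 (mod 8), (2 / 43) = -1. Now have -(11 / 43).
Both 11 ≡ 3 and 43 ≡ 3 (mod 4), so reciprocity gives (11 / 43) = -(43 / 11). Reduce: 43 ≡ 10 (mod 11). Now have (10 / 11).
Factor out 2: 10 = 2·5. Since 11 ≡ 3 (mod 8), (2 / 11) = -1. Now have -(5 / 11).
5 ≡ 1 (mod 4), so quadratic reciprocity gives (5 / 11) = (11 / 5). Reduce: 11 ≡ 1 (mod 5). Now have -(1 / 5).
(1 / 5) = 1. Collecting the sign factors: -1.
Product: (1)·(-1) = -1.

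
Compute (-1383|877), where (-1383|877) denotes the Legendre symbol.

1

Reduce the numerator: -1383 ≡ 371 (mod 877), so (-1383|877) = (371|877).
877 ≡ 1 (mod 4), so quadratic reciprocity gives (371|877) = (877|371). Reduce: 877 ≡ 135 (mod 371). Now have (135|371).
Both 135 ≡ 3 and 371 ≡ 3 (mod 4), so reciprocity gives (135|371) = -(371|135). Reduce: 371 ≡ 101 (mod 135). Now have -(101|135).
101 ≡ 1 (mod 4), so quadratic reciprocity gives (101|135) = (135|101). Reduce: 135 ≡ 34 (mod 101). Now have -(34|101).
Factor out 2: 34 = 2·17. Since 101 ≡ 5 (mod 8), (2|101) = -1. Now have (17|101).
17 ≡ 1 (mod 4), so quadratic reciprocity gives (17|101) = (101|17). Reduce: 101 ≡ 16 (mod 17). Now have (16|17).
Factor out 2: 16 = 2^4. Since 17 ≡ 1 (mod 8), (2|17) = +1, and (2|17)^4 = +1. Now have (1|17).
(1|17) = 1. Collecting the sign factors: 1.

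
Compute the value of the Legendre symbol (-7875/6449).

(-7875/6449)
  = (7875/6449)    [6449 ≡ 1 mod 4 ⇒ (-1/6449) = +1]
  = (1426/6449)    [7875 ≡ 1426 mod 6449]
  = (713/6449)    [6449 ≡ 1 mod 8 ⇒ (2/6449) = +1]
  = (6449/713)    [QR: 713 ≡ 1 mod 4, sign kept]
  = (32/713)    [6449 ≡ 32 mod 713]
  = (1/713)    [713 ≡ 1 mod 8 ⇒ (2/713)^5 = +1]
  = 1    [(1/713) = 1]

1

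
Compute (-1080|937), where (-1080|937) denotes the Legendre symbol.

-1

(-1080|937)
  = (794|937)    [-1080 ≡ 794 mod 937]
  = (397|937)    [937 ≡ 1 mod 8 ⇒ (2|937) = +1]
  = (937|397)    [QR: 397 ≡ 1 mod 4, sign kept]
  = (143|397)    [937 ≡ 143 mod 397]
  = (397|143)    [QR: 397 ≡ 1 mod 4, sign kept]
  = (111|143)    [397 ≡ 111 mod 143]
  = -(143|111)    [QR: both ≡ 3 mod 4, sign flips]
  = -(32|111)    [143 ≡ 32 mod 111]
  = -(1|111)    [111 ≡ 7 mod 8 ⇒ (2|111)^5 = +1]
  = -1    [(1|111) = 1]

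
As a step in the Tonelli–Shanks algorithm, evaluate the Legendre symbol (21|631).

1

21 ≡ 1 (mod 4), so quadratic reciprocity gives (21|631) = (631|21). Reduce: 631 ≡ 1 (mod 21). Now have (1|21).
(1|21) = 1. Collecting the sign factors: 1.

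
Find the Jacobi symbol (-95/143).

1

(-95/143)
  = (48/143)    [-95 ≡ 48 mod 143]
  = (3/143)    [143 ≡ 7 mod 8 ⇒ (2/143)^4 = +1]
  = -(143/3)    [QR: both ≡ 3 mod 4, sign flips]
  = -(2/3)    [143 ≡ 2 mod 3]
  = (1/3)    [3 ≡ 3 mod 8 ⇒ (2/3) = -1]
  = 1    [(1/3) = 1]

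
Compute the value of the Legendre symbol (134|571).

Factor out 2: 134 = 2·67. Since 571 ≡ 3 (mod 8), (2|571) = -1. Now have -(67|571).
Both 67 ≡ 3 and 571 ≡ 3 (mod 4), so reciprocity gives (67|571) = -(571|67). Reduce: 571 ≡ 35 (mod 67). Now have (35|67).
Both 35 ≡ 3 and 67 ≡ 3 (mod 4), so reciprocity gives (35|67) = -(67|35). Reduce: 67 ≡ 32 (mod 35). Now have -(32|35).
Factor out 2: 32 = 2^5. Since 35 ≡ 3 (mod 8), (2|35) = -1, and (2|35)^5 = -1. Now have (1|35).
(1|35) = 1. Collecting the sign factors: 1.

1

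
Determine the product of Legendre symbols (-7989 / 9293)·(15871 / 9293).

By multiplicativity, (-7989·15871 / 9293) = (-7989 / 9293)·(15871 / 9293).
First factor (-7989 / 9293):
Pull out -1: (-7989 / 9293) = (-1 / 9293)·(7989 / 9293). Since 9293 ≡ 1 (mod 4), (-1 / 9293) = +1. Now have (7989 / 9293).
7989 ≡ 1 (mod 4), so quadratic reciprocity gives (7989 / 9293) = (9293 / 7989). Reduce: 9293 ≡ 1304 (mod 7989). Now have (1304 / 7989).
Factor out 2: 1304 = 2^3·163. Since 7989 ≡ 5 (mod 8), (2 / 7989) = -1, and (2 / 7989)^3 = -1. Now have -(163 / 7989).
7989 ≡ 1 (mod 4), so quadratic reciprocity gives (163 / 7989) = (7989 / 163). Reduce: 7989 ≡ 2 (mod 163). Now have -(2 / 163).
Factor out 2: 2 = 2. Since 163 ≡ 3 (mod 8), (2 / 163) = -1. Now have (1 / 163).
(1 / 163) = 1. Collecting the sign factors: 1.
Second factor (15871 / 9293):
Reduce the numerator: 15871 ≡ 6578 (mod 9293), so (15871 / 9293) = (6578 / 9293).
Factor out 2: 6578 = 2·3289. Since 9293 ≡ 5 (mod 8), (2 / 9293) = -1. Now have -(3289 / 9293).
3289 ≡ 1 (mod 4), so quadratic reciprocity gives (3289 / 9293) = (9293 / 3289). Reduce: 9293 ≡ 2715 (mod 3289). Now have -(2715 / 3289).
3289 ≡ 1 (mod 4), so quadratic reciprocity gives (2715 / 3289) = (3289 / 2715). Reduce: 3289 ≡ 574 (mod 2715). Now have -(574 / 2715).
Factor out 2: 574 = 2·287. Since 2715 ≡ 3 (mod 8), (2 / 2715) = -1. Now have (287 / 2715).
Both 287 ≡ 3 and 2715 ≡ 3 (mod 4), so reciprocity gives (287 / 2715) = -(2715 / 287). Reduce: 2715 ≡ 132 (mod 287). Now have -(132 / 287).
Factor out 2: 132 = 2^2·33. Since 287 ≡ 7 (mod 8), (2 / 287) = +1, and (2 / 287)^2 = +1. Now have -(33 / 287).
33 ≡ 1 (mod 4), so quadratic reciprocity gives (33 / 287) = (287 / 33). Reduce: 287 ≡ 23 (mod 33). Now have -(23 / 33).
33 ≡ 1 (mod 4), so quadratic reciprocity gives (23 / 33) = (33 / 23). Reduce: 33 ≡ 10 (mod 23). Now have -(10 / 23).
Factor out 2: 10 = 2·5. Since 23 ≡ 7 (mod 8), (2 / 23) = +1. Now have -(5 / 23).
5 ≡ 1 (mod 4), so quadratic reciprocity gives (5 / 23) = (23 / 5). Reduce: 23 ≡ 3 (mod 5). Now have -(3 / 5).
5 ≡ 1 (mod 4), so quadratic reciprocity gives (3 / 5) = (5 / 3). Reduce: 5 ≡ 2 (mod 3). Now have -(2 / 3).
Factor out 2: 2 = 2. Since 3 ≡ 3 (mod 8), (2 / 3) = -1. Now have (1 / 3).
(1 / 3) = 1. Collecting the sign factors: 1.
Product: (1)·(1) = 1.

1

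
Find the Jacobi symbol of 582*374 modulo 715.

By multiplicativity, (582·374/715) = (582/715)·(374/715).
First factor (582/715):
Factor out 2: 582 = 2·291. Since 715 ≡ 3 (mod 8), (2/715) = -1. Now have -(291/715).
Both 291 ≡ 3 and 715 ≡ 3 (mod 4), so reciprocity gives (291/715) = -(715/291). Reduce: 715 ≡ 133 (mod 291). Now have (133/291).
133 ≡ 1 (mod 4), so quadratic reciprocity gives (133/291) = (291/133). Reduce: 291 ≡ 25 (mod 133). Now have (25/133).
25 ≡ 1 (mod 4), so quadratic reciprocity gives (25/133) = (133/25). Reduce: 133 ≡ 8 (mod 25). Now have (8/25).
Factor out 2: 8 = 2^3. Since 25 ≡ 1 (mod 8), (2/25) = +1, and (2/25)^3 = +1. Now have (1/25).
(1/25) = 1. Collecting the sign factors: 1.
Second factor (374/715):
Factor out 2: 374 = 2·187. Since 715 ≡ 3 (mod 8), (2/715) = -1. Now have -(187/715).
Both 187 ≡ 3 and 715 ≡ 3 (mod 4), so reciprocity gives (187/715) = -(715/187). Reduce: 715 ≡ 154 (mod 187). Now have (154/187).
Factor out 2: 154 = 2·77. Since 187 ≡ 3 (mod 8), (2/187) = -1. Now have -(77/187).
77 ≡ 1 (mod 4), so quadratic reciprocity gives (77/187) = (187/77). Reduce: 187 ≡ 33 (mod 77). Now have -(33/77).
33 ≡ 1 (mod 4), so quadratic reciprocity gives (33/77) = (77/33). Reduce: 77 ≡ 11 (mod 33). Now have -(11/33).
33 ≡ 1 (mod 4), so quadratic reciprocity gives (11/33) = (33/11). Reduce: 33 ≡ 0 (mod 11). Now have -(0/11).
The numerator is now 0 with denominator 11 > 1: the symbol is 0.
Product: (1)·(0) = 0.

0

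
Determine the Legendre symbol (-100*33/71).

1

By multiplicativity, (-100·33/71) = (-100/71)·(33/71).
First factor (-100/71):
(-100/71)
  = (42/71)    [-100 ≡ 42 mod 71]
  = (21/71)    [71 ≡ 7 mod 8 ⇒ (2/71) = +1]
  = (71/21)    [QR: 21 ≡ 1 mod 4, sign kept]
  = (8/21)    [71 ≡ 8 mod 21]
  = -(1/21)    [21 ≡ 5 mod 8 ⇒ (2/21)^3 = -1]
  = -1    [(1/21) = 1]
Second factor (33/71):
(33/71)
  = (71/33)    [QR: 33 ≡ 1 mod 4, sign kept]
  = (5/33)    [71 ≡ 5 mod 33]
  = (33/5)    [QR: 5 ≡ 1 mod 4, sign kept]
  = (3/5)    [33 ≡ 3 mod 5]
  = (5/3)    [QR: 5 ≡ 1 mod 4, sign kept]
  = (2/3)    [5 ≡ 2 mod 3]
  = -(1/3)    [3 ≡ 3 mod 8 ⇒ (2/3) = -1]
  = -1    [(1/3) = 1]
Product: (-1)·(-1) = 1.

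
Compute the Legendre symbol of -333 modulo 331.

(-333/331)
  = (329/331)    [-333 ≡ 329 mod 331]
  = (331/329)    [QR: 329 ≡ 1 mod 4, sign kept]
  = (2/329)    [331 ≡ 2 mod 329]
  = (1/329)    [329 ≡ 1 mod 8 ⇒ (2/329) = +1]
  = 1    [(1/329) = 1]

1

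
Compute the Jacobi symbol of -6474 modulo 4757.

1

(-6474 / 4757)
  = (3040 / 4757)    [-6474 ≡ 3040 mod 4757]
  = -(95 / 4757)    [4757 ≡ 5 mod 8 ⇒ (2 / 4757)^5 = -1]
  = -(4757 / 95)    [QR: 4757 ≡ 1 mod 4, sign kept]
  = -(7 / 95)    [4757 ≡ 7 mod 95]
  = (95 / 7)    [QR: both ≡ 3 mod 4, sign flips]
  = (4 / 7)    [95 ≡ 4 mod 7]
  = (1 / 7)    [7 ≡ 7 mod 8 ⇒ (2 / 7)^2 = +1]
  = 1    [(1 / 7) = 1]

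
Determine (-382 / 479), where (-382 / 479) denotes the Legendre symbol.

(-382 / 479)
  = -(382 / 479)    [479 ≡ 3 mod 4 ⇒ (-1 / 479) = -1]
  = -(191 / 479)    [479 ≡ 7 mod 8 ⇒ (2 / 479) = +1]
  = (479 / 191)    [QR: both ≡ 3 mod 4, sign flips]
  = (97 / 191)    [479 ≡ 97 mod 191]
  = (191 / 97)    [QR: 97 ≡ 1 mod 4, sign kept]
  = (94 / 97)    [191 ≡ 94 mod 97]
  = (47 / 97)    [97 ≡ 1 mod 8 ⇒ (2 / 97) = +1]
  = (97 / 47)    [QR: 97 ≡ 1 mod 4, sign kept]
  = (3 / 47)    [97 ≡ 3 mod 47]
  = -(47 / 3)    [QR: both ≡ 3 mod 4, sign flips]
  = -(2 / 3)    [47 ≡ 2 mod 3]
  = (1 / 3)    [3 ≡ 3 mod 8 ⇒ (2 / 3) = -1]
  = 1    [(1 / 3) = 1]

1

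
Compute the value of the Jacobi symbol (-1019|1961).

1

(-1019|1961)
  = (1019|1961)    [1961 ≡ 1 mod 4 ⇒ (-1|1961) = +1]
  = (1961|1019)    [QR: 1961 ≡ 1 mod 4, sign kept]
  = (942|1019)    [1961 ≡ 942 mod 1019]
  = -(471|1019)    [1019 ≡ 3 mod 8 ⇒ (2|1019) = -1]
  = (1019|471)    [QR: both ≡ 3 mod 4, sign flips]
  = (77|471)    [1019 ≡ 77 mod 471]
  = (471|77)    [QR: 77 ≡ 1 mod 4, sign kept]
  = (9|77)    [471 ≡ 9 mod 77]
  = (77|9)    [QR: 9 ≡ 1 mod 4, sign kept]
  = (5|9)    [77 ≡ 5 mod 9]
  = (9|5)    [QR: 5 ≡ 1 mod 4, sign kept]
  = (4|5)    [9 ≡ 4 mod 5]
  = (1|5)    [5 ≡ 5 mod 8 ⇒ (2|5)^2 = +1]
  = 1    [(1|5) = 1]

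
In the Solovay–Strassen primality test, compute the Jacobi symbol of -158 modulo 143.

1

Reduce the numerator: -158 ≡ 128 (mod 143), so (-158/143) = (128/143).
Factor out 2: 128 = 2^7. Since 143 ≡ 7 (mod 8), (2/143) = +1, and (2/143)^7 = +1. Now have (1/143).
(1/143) = 1. Collecting the sign factors: 1.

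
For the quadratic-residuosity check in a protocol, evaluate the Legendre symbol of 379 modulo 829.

(379/829)
  = (829/379)    [QR: 829 ≡ 1 mod 4, sign kept]
  = (71/379)    [829 ≡ 71 mod 379]
  = -(379/71)    [QR: both ≡ 3 mod 4, sign flips]
  = -(24/71)    [379 ≡ 24 mod 71]
  = -(3/71)    [71 ≡ 7 mod 8 ⇒ (2/71)^3 = +1]
  = (71/3)    [QR: both ≡ 3 mod 4, sign flips]
  = (2/3)    [71 ≡ 2 mod 3]
  = -(1/3)    [3 ≡ 3 mod 8 ⇒ (2/3) = -1]
  = -1    [(1/3) = 1]

-1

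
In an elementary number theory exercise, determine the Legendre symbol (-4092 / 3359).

(-4092 / 3359)
  = -(4092 / 3359)    [3359 ≡ 3 mod 4 ⇒ (-1 / 3359) = -1]
  = -(733 / 3359)    [4092 ≡ 733 mod 3359]
  = -(3359 / 733)    [QR: 733 ≡ 1 mod 4, sign kept]
  = -(427 / 733)    [3359 ≡ 427 mod 733]
  = -(733 / 427)    [QR: 733 ≡ 1 mod 4, sign kept]
  = -(306 / 427)    [733 ≡ 306 mod 427]
  = (153 / 427)    [427 ≡ 3 mod 8 ⇒ (2 / 427) = -1]
  = (427 / 153)    [QR: 153 ≡ 1 mod 4, sign kept]
  = (121 / 153)    [427 ≡ 121 mod 153]
  = (153 / 121)    [QR: 121 ≡ 1 mod 4, sign kept]
  = (32 / 121)    [153 ≡ 32 mod 121]
  = (1 / 121)    [121 ≡ 1 mod 8 ⇒ (2 / 121)^5 = +1]
  = 1    [(1 / 121) = 1]

1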